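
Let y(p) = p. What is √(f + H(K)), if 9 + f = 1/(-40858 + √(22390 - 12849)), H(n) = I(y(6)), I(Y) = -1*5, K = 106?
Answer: √(-39015057114791420340 - 1669366623*√9541)/1669366623 ≈ 3.7417*I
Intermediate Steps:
I(Y) = -5
H(n) = -5
f = -9 + 1/(-40858 + √9541) (f = -9 + 1/(-40858 + √(22390 - 12849)) = -9 + 1/(-40858 + √9541) ≈ -9.0000)
√(f + H(K)) = √((-15024340465/1669366623 - √9541/1669366623) - 5) = √(-23371173580/1669366623 - √9541/1669366623)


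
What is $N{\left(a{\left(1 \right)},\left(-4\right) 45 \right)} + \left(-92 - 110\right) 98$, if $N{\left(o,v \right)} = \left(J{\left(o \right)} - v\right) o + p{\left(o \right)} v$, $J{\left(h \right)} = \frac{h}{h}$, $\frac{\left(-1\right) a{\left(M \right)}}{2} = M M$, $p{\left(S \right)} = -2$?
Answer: $-19798$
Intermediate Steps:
$a{\left(M \right)} = - 2 M^{2}$ ($a{\left(M \right)} = - 2 M M = - 2 M^{2}$)
$J{\left(h \right)} = 1$
$N{\left(o,v \right)} = - 2 v + o \left(1 - v\right)$ ($N{\left(o,v \right)} = \left(1 - v\right) o - 2 v = o \left(1 - v\right) - 2 v = - 2 v + o \left(1 - v\right)$)
$N{\left(a{\left(1 \right)},\left(-4\right) 45 \right)} + \left(-92 - 110\right) 98 = \left(- 2 \cdot 1^{2} - 2 \left(\left(-4\right) 45\right) - - 2 \cdot 1^{2} \left(\left(-4\right) 45\right)\right) + \left(-92 - 110\right) 98 = \left(\left(-2\right) 1 - -360 - \left(-2\right) 1 \left(-180\right)\right) - 19796 = \left(-2 + 360 - \left(-2\right) \left(-180\right)\right) - 19796 = \left(-2 + 360 - 360\right) - 19796 = -2 - 19796 = -19798$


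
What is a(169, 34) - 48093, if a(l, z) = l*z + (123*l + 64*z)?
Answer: -19384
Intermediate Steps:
a(l, z) = 64*z + 123*l + l*z (a(l, z) = l*z + (64*z + 123*l) = 64*z + 123*l + l*z)
a(169, 34) - 48093 = (64*34 + 123*169 + 169*34) - 48093 = (2176 + 20787 + 5746) - 48093 = 28709 - 48093 = -19384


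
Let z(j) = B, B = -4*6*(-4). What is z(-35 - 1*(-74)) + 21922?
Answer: 22018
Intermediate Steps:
B = 96 (B = -24*(-4) = 96)
z(j) = 96
z(-35 - 1*(-74)) + 21922 = 96 + 21922 = 22018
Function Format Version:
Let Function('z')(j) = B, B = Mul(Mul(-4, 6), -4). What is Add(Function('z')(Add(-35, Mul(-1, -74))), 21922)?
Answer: 22018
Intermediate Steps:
B = 96 (B = Mul(-24, -4) = 96)
Function('z')(j) = 96
Add(Function('z')(Add(-35, Mul(-1, -74))), 21922) = Add(96, 21922) = 22018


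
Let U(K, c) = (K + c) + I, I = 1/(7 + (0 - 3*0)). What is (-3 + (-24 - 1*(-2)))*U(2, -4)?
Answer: 325/7 ≈ 46.429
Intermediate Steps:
I = 1/7 (I = 1/(7 + (0 + 0)) = 1/(7 + 0) = 1/7 ≈ 0.14286)
U(K, c) = 1/7 + K + c (U(K, c) = (K + c) + 1/7 = 1/7 + K + c)
(-3 + (-24 - 1*(-2)))*U(2, -4) = (-3 + (-24 - 1*(-2)))*(1/7 + 2 - 4) = (-3 + (-24 + 2))*(-13/7) = (-3 - 22)*(-13/7) = -25*(-13/7) = 325/7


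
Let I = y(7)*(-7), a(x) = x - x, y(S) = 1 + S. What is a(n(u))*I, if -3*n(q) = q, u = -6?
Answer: 0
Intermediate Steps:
n(q) = -q/3
a(x) = 0
I = -56 (I = (1 + 7)*(-7) = 8*(-7) = -56)
a(n(u))*I = 0*(-56) = 0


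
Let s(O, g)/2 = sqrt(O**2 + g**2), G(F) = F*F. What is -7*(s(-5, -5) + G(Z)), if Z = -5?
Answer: -175 - 70*sqrt(2) ≈ -274.00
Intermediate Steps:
G(F) = F**2
s(O, g) = 2*sqrt(O**2 + g**2)
-7*(s(-5, -5) + G(Z)) = -7*(2*sqrt((-5)**2 + (-5)**2) + (-5)**2) = -7*(2*sqrt(25 + 25) + 25) = -7*(2*sqrt(50) + 25) = -7*(2*(5*sqrt(2)) + 25) = -7*(10*sqrt(2) + 25) = -7*(25 + 10*sqrt(2)) = -175 - 70*sqrt(2)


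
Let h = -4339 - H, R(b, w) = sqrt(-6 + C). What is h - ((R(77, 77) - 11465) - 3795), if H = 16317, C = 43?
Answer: -5396 - sqrt(37) ≈ -5402.1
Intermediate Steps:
R(b, w) = sqrt(37) (R(b, w) = sqrt(-6 + 43) = sqrt(37))
h = -20656 (h = -4339 - 1*16317 = -4339 - 16317 = -20656)
h - ((R(77, 77) - 11465) - 3795) = -20656 - ((sqrt(37) - 11465) - 3795) = -20656 - ((-11465 + sqrt(37)) - 3795) = -20656 - (-15260 + sqrt(37)) = -20656 + (15260 - sqrt(37)) = -5396 - sqrt(37)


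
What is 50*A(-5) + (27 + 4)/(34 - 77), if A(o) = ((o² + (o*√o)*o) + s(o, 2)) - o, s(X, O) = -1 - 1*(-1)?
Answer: 64469/43 + 1250*I*√5 ≈ 1499.3 + 2795.1*I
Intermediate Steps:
s(X, O) = 0 (s(X, O) = -1 + 1 = 0)
A(o) = o² + o^(5/2) - o (A(o) = ((o² + (o*√o)*o) + 0) - o = ((o² + o^(3/2)*o) + 0) - o = ((o² + o^(5/2)) + 0) - o = (o² + o^(5/2)) - o = o² + o^(5/2) - o)
50*A(-5) + (27 + 4)/(34 - 77) = 50*((-5)² + (-5)^(5/2) - 1*(-5)) + (27 + 4)/(34 - 77) = 50*(25 + 25*I*√5 + 5) + 31/(-43) = 50*(30 + 25*I*√5) + 31*(-1/43) = (1500 + 1250*I*√5) - 31/43 = 64469/43 + 1250*I*√5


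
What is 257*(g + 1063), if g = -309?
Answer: 193778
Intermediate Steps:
257*(g + 1063) = 257*(-309 + 1063) = 257*754 = 193778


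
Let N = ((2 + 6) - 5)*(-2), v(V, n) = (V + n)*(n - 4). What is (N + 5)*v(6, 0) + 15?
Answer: 39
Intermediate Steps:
v(V, n) = (-4 + n)*(V + n) (v(V, n) = (V + n)*(-4 + n) = (-4 + n)*(V + n))
N = -6 (N = (8 - 5)*(-2) = 3*(-2) = -6)
(N + 5)*v(6, 0) + 15 = (-6 + 5)*(0² - 4*6 - 4*0 + 6*0) + 15 = -(0 - 24 + 0 + 0) + 15 = -1*(-24) + 15 = 24 + 15 = 39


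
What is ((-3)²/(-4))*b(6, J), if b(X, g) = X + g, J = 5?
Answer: -99/4 ≈ -24.750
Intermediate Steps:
((-3)²/(-4))*b(6, J) = ((-3)²/(-4))*(6 + 5) = (9*(-¼))*11 = -9/4*11 = -99/4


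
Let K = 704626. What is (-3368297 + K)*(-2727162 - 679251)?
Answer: 9073563522123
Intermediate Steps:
(-3368297 + K)*(-2727162 - 679251) = (-3368297 + 704626)*(-2727162 - 679251) = -2663671*(-3406413) = 9073563522123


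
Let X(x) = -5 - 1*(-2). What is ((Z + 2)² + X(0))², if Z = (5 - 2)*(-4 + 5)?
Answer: 484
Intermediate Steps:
X(x) = -3 (X(x) = -5 + 2 = -3)
Z = 3 (Z = 3*1 = 3)
((Z + 2)² + X(0))² = ((3 + 2)² - 3)² = (5² - 3)² = (25 - 3)² = 22² = 484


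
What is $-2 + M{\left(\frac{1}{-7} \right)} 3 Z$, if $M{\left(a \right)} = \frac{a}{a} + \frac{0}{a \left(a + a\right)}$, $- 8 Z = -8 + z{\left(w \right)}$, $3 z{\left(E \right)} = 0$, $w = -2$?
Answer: $1$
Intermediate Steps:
$z{\left(E \right)} = 0$ ($z{\left(E \right)} = \frac{1}{3} \cdot 0 = 0$)
$Z = 1$ ($Z = - \frac{-8 + 0}{8} = \left(- \frac{1}{8}\right) \left(-8\right) = 1$)
$M{\left(a \right)} = 1$ ($M{\left(a \right)} = 1 + \frac{0}{a 2 a} = 1 + \frac{0}{2 a^{2}} = 1 + 0 \frac{1}{2 a^{2}} = 1 + 0 = 1$)
$-2 + M{\left(\frac{1}{-7} \right)} 3 Z = -2 + 1 \cdot 3 \cdot 1 = -2 + 1 \cdot 3 = -2 + 3 = 1$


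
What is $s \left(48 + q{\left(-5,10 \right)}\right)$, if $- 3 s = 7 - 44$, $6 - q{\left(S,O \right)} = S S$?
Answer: $\frac{1073}{3} \approx 357.67$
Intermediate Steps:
$q{\left(S,O \right)} = 6 - S^{2}$ ($q{\left(S,O \right)} = 6 - S S = 6 - S^{2}$)
$s = \frac{37}{3}$ ($s = - \frac{7 - 44}{3} = \left(- \frac{1}{3}\right) \left(-37\right) = \frac{37}{3} \approx 12.333$)
$s \left(48 + q{\left(-5,10 \right)}\right) = \frac{37 \left(48 + \left(6 - \left(-5\right)^{2}\right)\right)}{3} = \frac{37 \left(48 + \left(6 - 25\right)\right)}{3} = \frac{37 \left(48 - 19\right)}{3} = \frac{37}{3} \cdot 29 = \frac{1073}{3}$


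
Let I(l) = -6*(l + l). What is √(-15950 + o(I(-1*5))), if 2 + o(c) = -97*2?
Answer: 3*I*√1794 ≈ 127.07*I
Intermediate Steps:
I(l) = -12*l
o(c) = -196 (o(c) = -2 - 97*2 = -2 - 194 = -196)
√(-15950 + o(I(-1*5))) = √(-15950 - 196) = √(-16146) = 3*I*√1794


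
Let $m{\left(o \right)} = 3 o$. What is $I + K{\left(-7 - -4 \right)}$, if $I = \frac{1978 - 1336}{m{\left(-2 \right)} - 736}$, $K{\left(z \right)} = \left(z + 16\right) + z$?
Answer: $\frac{3389}{371} \approx 9.1348$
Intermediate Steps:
$K{\left(z \right)} = 16 + 2 z$ ($K{\left(z \right)} = \left(16 + z\right) + z = 16 + 2 z$)
$I = - \frac{321}{371}$ ($I = \frac{1978 - 1336}{3 \left(-2\right) - 736} = \frac{642}{-6 - 736} = \frac{642}{-742} = 642 \left(- \frac{1}{742}\right) = - \frac{321}{371} \approx -0.86523$)
$I + K{\left(-7 - -4 \right)} = - \frac{321}{371} + \left(16 + 2 \left(-7 - -4\right)\right) = - \frac{321}{371} + \left(16 + 2 \left(-7 + 4\right)\right) = - \frac{321}{371} + \left(16 + 2 \left(-3\right)\right) = - \frac{321}{371} + \left(16 - 6\right) = - \frac{321}{371} + 10 = \frac{3389}{371}$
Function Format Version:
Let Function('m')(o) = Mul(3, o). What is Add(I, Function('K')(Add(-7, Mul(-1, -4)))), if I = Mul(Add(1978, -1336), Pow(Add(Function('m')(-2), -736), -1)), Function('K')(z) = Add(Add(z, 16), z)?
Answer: Rational(3389, 371) ≈ 9.1348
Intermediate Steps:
Function('K')(z) = Add(16, Mul(2, z)) (Function('K')(z) = Add(Add(16, z), z) = Add(16, Mul(2, z)))
I = Rational(-321, 371) (I = Mul(Add(1978, -1336), Pow(Add(Mul(3, -2), -736), -1)) = Mul(642, Pow(Add(-6, -736), -1)) = Mul(642, Pow(-742, -1)) = Mul(642, Rational(-1, 742)) = Rational(-321, 371) ≈ -0.86523)
Add(I, Function('K')(Add(-7, Mul(-1, -4)))) = Add(Rational(-321, 371), Add(16, Mul(2, Add(-7, Mul(-1, -4))))) = Add(Rational(-321, 371), Add(16, Mul(2, Add(-7, 4)))) = Add(Rational(-321, 371), Add(16, Mul(2, -3))) = Add(Rational(-321, 371), Add(16, -6)) = Add(Rational(-321, 371), 10) = Rational(3389, 371)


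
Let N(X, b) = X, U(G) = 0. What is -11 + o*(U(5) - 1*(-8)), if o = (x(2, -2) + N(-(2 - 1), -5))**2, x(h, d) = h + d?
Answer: -3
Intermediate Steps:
x(h, d) = d + h
o = 1 (o = ((-2 + 2) - (2 - 1))**2 = (0 - 1*1)**2 = (0 - 1)**2 = (-1)**2 = 1)
-11 + o*(U(5) - 1*(-8)) = -11 + 1*(0 - 1*(-8)) = -11 + 1*(0 + 8) = -11 + 1*8 = -11 + 8 = -3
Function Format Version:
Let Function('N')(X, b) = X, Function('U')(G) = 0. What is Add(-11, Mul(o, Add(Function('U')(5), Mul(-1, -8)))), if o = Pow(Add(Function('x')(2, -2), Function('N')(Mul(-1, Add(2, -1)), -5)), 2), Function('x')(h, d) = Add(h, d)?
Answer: -3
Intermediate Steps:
Function('x')(h, d) = Add(d, h)
o = 1 (o = Pow(Add(Add(-2, 2), Mul(-1, Add(2, -1))), 2) = Pow(Add(0, Mul(-1, 1)), 2) = Pow(Add(0, -1), 2) = Pow(-1, 2) = 1)
Add(-11, Mul(o, Add(Function('U')(5), Mul(-1, -8)))) = Add(-11, Mul(1, Add(0, Mul(-1, -8)))) = Add(-11, Mul(1, Add(0, 8))) = Add(-11, Mul(1, 8)) = Add(-11, 8) = -3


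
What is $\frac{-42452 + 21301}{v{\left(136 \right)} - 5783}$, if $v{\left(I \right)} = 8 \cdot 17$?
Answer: $\frac{21151}{5647} \approx 3.7455$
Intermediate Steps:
$v{\left(I \right)} = 136$
$\frac{-42452 + 21301}{v{\left(136 \right)} - 5783} = \frac{-42452 + 21301}{136 - 5783} = - \frac{21151}{-5647} = \left(-21151\right) \left(- \frac{1}{5647}\right) = \frac{21151}{5647}$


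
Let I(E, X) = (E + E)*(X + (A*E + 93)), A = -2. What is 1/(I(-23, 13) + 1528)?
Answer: -1/5464 ≈ -0.00018302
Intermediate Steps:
I(E, X) = 2*E*(93 + X - 2*E) (I(E, X) = (E + E)*(X + (-2*E + 93)) = (2*E)*(X + (93 - 2*E)) = (2*E)*(93 + X - 2*E) = 2*E*(93 + X - 2*E))
1/(I(-23, 13) + 1528) = 1/(2*(-23)*(93 + 13 - 2*(-23)) + 1528) = 1/(2*(-23)*(93 + 13 + 46) + 1528) = 1/(2*(-23)*152 + 1528) = 1/(-6992 + 1528) = 1/(-5464) = -1/5464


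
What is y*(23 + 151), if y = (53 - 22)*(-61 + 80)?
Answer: 102486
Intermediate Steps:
y = 589 (y = 31*19 = 589)
y*(23 + 151) = 589*(23 + 151) = 589*174 = 102486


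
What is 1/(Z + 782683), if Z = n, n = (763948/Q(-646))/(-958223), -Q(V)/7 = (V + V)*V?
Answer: 1399586263138/1095432375191830241 ≈ 1.2777e-6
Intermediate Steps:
Q(V) = -14*V² (Q(V) = -7*(V + V)*V = -7*2*V*V = -14*V²)
n = 190987/1399586263138 (n = (763948/((-14*(-646)²)))/(-958223) = (763948/((-14*417316)))*(-1/958223) = (763948/(-5842424))*(-1/958223) = (763948*(-1/5842424))*(-1/958223) = -190987/1460606*(-1/958223) = 190987/1399586263138 ≈ 1.3646e-7)
Z = 190987/1399586263138 ≈ 1.3646e-7
1/(Z + 782683) = 1/(190987/1399586263138 + 782683) = 1/(1095432375191830241/1399586263138) = 1399586263138/1095432375191830241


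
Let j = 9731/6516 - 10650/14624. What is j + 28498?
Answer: 339455859347/11911248 ≈ 28499.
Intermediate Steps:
j = 9113843/11911248 (j = 9731*(1/6516) - 10650*1/14624 = 9731/6516 - 5325/7312 = 9113843/11911248 ≈ 0.76515)
j + 28498 = 9113843/11911248 + 28498 = 339455859347/11911248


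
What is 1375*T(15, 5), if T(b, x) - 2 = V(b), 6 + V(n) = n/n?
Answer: -4125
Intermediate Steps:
V(n) = -5 (V(n) = -6 + n/n = -6 + 1 = -5)
T(b, x) = -3 (T(b, x) = 2 - 5 = -3)
1375*T(15, 5) = 1375*(-3) = -4125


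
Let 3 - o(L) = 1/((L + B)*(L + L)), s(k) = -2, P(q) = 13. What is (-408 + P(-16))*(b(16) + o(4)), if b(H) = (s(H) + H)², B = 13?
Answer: -10689885/136 ≈ -78602.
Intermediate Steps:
o(L) = 3 - 1/(2*L*(13 + L)) (o(L) = 3 - 1/((L + 13)*(L + L)) = 3 - 1/((13 + L)*(2*L)) = 3 - 1/(2*L*(13 + L)))
b(H) = (-2 + H)²
(-408 + P(-16))*(b(16) + o(4)) = (-408 + 13)*((-2 + 16)² + (½)*(-1 + 6*4² + 78*4)/(4*(13 + 4))) = -395*(14² + (½)*(¼)*(-1 + 6*16 + 312)/17) = -395*(196 + (½)*(¼)*(1/17)*(-1 + 96 + 312)) = -395*(196 + (½)*(¼)*(1/17)*407) = -395*(196 + 407/136) = -395*27063/136 = -10689885/136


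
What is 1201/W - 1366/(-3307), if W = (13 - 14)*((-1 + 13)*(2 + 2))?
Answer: -3906139/158736 ≈ -24.608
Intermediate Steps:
W = -48 (W = -12*4 = -1*48 = -48)
1201/W - 1366/(-3307) = 1201/(-48) - 1366/(-3307) = 1201*(-1/48) - 1366*(-1/3307) = -1201/48 + 1366/3307 = -3906139/158736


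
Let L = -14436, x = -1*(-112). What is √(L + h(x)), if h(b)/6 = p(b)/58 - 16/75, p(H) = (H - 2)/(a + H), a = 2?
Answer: I*√109578558507/2755 ≈ 120.15*I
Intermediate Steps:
x = 112
p(H) = (-2 + H)/(2 + H) (p(H) = (H - 2)/(2 + H) = (-2 + H)/(2 + H))
h(b) = -32/25 + 3*(-2 + b)/(29*(2 + b)) (h(b) = 6*(((-2 + b)/(2 + b))/58 - 16/75) = 6*(((-2 + b)/(2 + b))*(1/58) - 16*1/75) = 6*((-2 + b)/(58*(2 + b)) - 16/75) = 6*(-16/75 + (-2 + b)/(58*(2 + b))) = -32/25 + 3*(-2 + b)/(29*(2 + b)))
√(L + h(x)) = √(-14436 + (-2006 - 853*112)/(725*(2 + 112))) = √(-14436 + (1/725)*(-2006 - 95536)/114) = √(-14436 + (1/725)*(1/114)*(-97542)) = √(-14436 - 16257/13775) = √(-198872157/13775) = I*√109578558507/2755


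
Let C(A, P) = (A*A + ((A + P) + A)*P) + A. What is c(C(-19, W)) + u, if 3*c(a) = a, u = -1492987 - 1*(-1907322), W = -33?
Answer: 415230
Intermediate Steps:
u = 414335 (u = -1492987 + 1907322 = 414335)
C(A, P) = A + A² + P*(P + 2*A) (C(A, P) = (A² + (P + 2*A)*P) + A = (A² + P*(P + 2*A)) + A = A + A² + P*(P + 2*A))
c(a) = a/3
c(C(-19, W)) + u = (-19 + (-19)² + (-33)² + 2*(-19)*(-33))/3 + 414335 = (-19 + 361 + 1089 + 1254)/3 + 414335 = (⅓)*2685 + 414335 = 895 + 414335 = 415230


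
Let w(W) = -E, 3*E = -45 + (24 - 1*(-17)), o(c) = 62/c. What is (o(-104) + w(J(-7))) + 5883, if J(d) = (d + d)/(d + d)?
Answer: 917863/156 ≈ 5883.7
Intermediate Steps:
J(d) = 1 (J(d) = (2*d)/((2*d)) = (2*d)*(1/(2*d)) = 1)
E = -4/3 (E = (-45 + (24 - 1*(-17)))/3 = (-45 + (24 + 17))/3 = (-45 + 41)/3 = (⅓)*(-4) = -4/3 ≈ -1.3333)
w(W) = 4/3 (w(W) = -1*(-4/3) = 4/3)
(o(-104) + w(J(-7))) + 5883 = (62/(-104) + 4/3) + 5883 = (62*(-1/104) + 4/3) + 5883 = (-31/52 + 4/3) + 5883 = 115/156 + 5883 = 917863/156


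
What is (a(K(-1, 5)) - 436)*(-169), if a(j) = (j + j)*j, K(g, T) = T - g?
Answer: 61516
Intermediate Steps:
a(j) = 2*j**2 (a(j) = (2*j)*j = 2*j**2)
(a(K(-1, 5)) - 436)*(-169) = (2*(5 - 1*(-1))**2 - 436)*(-169) = (2*(5 + 1)**2 - 436)*(-169) = (2*6**2 - 436)*(-169) = (2*36 - 436)*(-169) = (72 - 436)*(-169) = -364*(-169) = 61516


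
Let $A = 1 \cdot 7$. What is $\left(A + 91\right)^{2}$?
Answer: $9604$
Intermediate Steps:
$A = 7$
$\left(A + 91\right)^{2} = \left(7 + 91\right)^{2} = 98^{2} = 9604$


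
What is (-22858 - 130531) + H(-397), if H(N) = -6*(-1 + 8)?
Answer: -153431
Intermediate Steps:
H(N) = -42 (H(N) = -6*7 = -42)
(-22858 - 130531) + H(-397) = (-22858 - 130531) - 42 = -153389 - 42 = -153431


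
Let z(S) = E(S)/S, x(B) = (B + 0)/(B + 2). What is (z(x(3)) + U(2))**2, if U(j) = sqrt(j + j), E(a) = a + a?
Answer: 16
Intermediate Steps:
E(a) = 2*a
x(B) = B/(2 + B)
U(j) = sqrt(2)*sqrt(j) (U(j) = sqrt(2*j) = sqrt(2)*sqrt(j))
z(S) = 2 (z(S) = (2*S)/S = 2)
(z(x(3)) + U(2))**2 = (2 + sqrt(2)*sqrt(2))**2 = (2 + 2)**2 = 4**2 = 16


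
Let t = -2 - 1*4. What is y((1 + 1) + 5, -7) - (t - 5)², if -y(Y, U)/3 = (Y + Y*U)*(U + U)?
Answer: -1885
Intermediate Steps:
y(Y, U) = -6*U*(Y + U*Y) (y(Y, U) = -3*(Y + Y*U)*(U + U) = -3*(Y + U*Y)*2*U = -6*U*(Y + U*Y))
t = -6 (t = -2 - 4 = -6)
y((1 + 1) + 5, -7) - (t - 5)² = -6*(-7)*((1 + 1) + 5)*(1 - 7) - (-6 - 5)² = -6*(-7)*(2 + 5)*(-6) - 1*(-11)² = -6*(-7)*7*(-6) - 1*121 = -1764 - 121 = -1885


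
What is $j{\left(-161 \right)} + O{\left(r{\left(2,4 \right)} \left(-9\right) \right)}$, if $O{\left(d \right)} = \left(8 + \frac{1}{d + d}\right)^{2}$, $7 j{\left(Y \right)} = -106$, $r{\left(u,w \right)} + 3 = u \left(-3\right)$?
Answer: $\frac{8993599}{183708} \approx 48.956$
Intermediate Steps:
$r{\left(u,w \right)} = -3 - 3 u$ ($r{\left(u,w \right)} = -3 + u \left(-3\right) = -3 - 3 u$)
$j{\left(Y \right)} = - \frac{106}{7}$ ($j{\left(Y \right)} = \frac{1}{7} \left(-106\right) = - \frac{106}{7}$)
$O{\left(d \right)} = \left(8 + \frac{1}{2 d}\right)^{2}$
$j{\left(-161 \right)} + O{\left(r{\left(2,4 \right)} \left(-9\right) \right)} = - \frac{106}{7} + \frac{\left(1 + 16 \left(-3 - 6\right) \left(-9\right)\right)^{2}}{4 \cdot 81 \left(-3 - 6\right)^{2}} = - \frac{106}{7} + \frac{\left(1 + 16 \left(\left(-9\right) \left(-9\right)\right)\right)^{2}}{4 \cdot 6561} = - \frac{106}{7} + \frac{\left(1 + 16 \cdot 81\right)^{2}}{4 \cdot 6561} = - \frac{106}{7} + \frac{1}{4} \cdot \frac{1}{6561} \left(1 + 1296\right)^{2} = - \frac{106}{7} + \frac{1}{4} \cdot \frac{1}{6561} \cdot 1297^{2} = - \frac{106}{7} + \frac{1}{4} \cdot \frac{1}{6561} \cdot 1682209 = - \frac{106}{7} + \frac{1682209}{26244} = \frac{8993599}{183708}$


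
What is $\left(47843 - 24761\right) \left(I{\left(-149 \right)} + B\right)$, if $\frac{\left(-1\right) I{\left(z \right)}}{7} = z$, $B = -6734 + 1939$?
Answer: $-86603664$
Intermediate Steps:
$B = -4795$
$I{\left(z \right)} = - 7 z$
$\left(47843 - 24761\right) \left(I{\left(-149 \right)} + B\right) = \left(47843 - 24761\right) \left(\left(-7\right) \left(-149\right) - 4795\right) = 23082 \left(1043 - 4795\right) = 23082 \left(-3752\right) = -86603664$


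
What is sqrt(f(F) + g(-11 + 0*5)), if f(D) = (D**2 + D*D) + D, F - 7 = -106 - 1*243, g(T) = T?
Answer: 5*sqrt(9343) ≈ 483.30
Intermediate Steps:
F = -342 (F = 7 + (-106 - 1*243) = 7 + (-106 - 243) = 7 - 349 = -342)
f(D) = D + 2*D**2 (f(D) = (D**2 + D**2) + D = 2*D**2 + D = D + 2*D**2)
sqrt(f(F) + g(-11 + 0*5)) = sqrt(-342*(1 + 2*(-342)) + (-11 + 0*5)) = sqrt(-342*(1 - 684) + (-11 + 0)) = sqrt(-342*(-683) - 11) = sqrt(233586 - 11) = sqrt(233575) = 5*sqrt(9343)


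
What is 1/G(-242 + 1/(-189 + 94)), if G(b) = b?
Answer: -95/22991 ≈ -0.0041321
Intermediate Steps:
1/G(-242 + 1/(-189 + 94)) = 1/(-242 + 1/(-189 + 94)) = 1/(-242 + 1/(-95)) = 1/(-242 - 1/95) = 1/(-22991/95) = -95/22991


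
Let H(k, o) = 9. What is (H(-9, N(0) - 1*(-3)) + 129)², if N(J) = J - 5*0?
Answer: 19044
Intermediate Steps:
N(J) = J (N(J) = J + 0 = J)
(H(-9, N(0) - 1*(-3)) + 129)² = (9 + 129)² = 138² = 19044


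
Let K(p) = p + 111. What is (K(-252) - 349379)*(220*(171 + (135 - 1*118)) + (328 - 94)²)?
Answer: -33594464320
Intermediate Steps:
K(p) = 111 + p
(K(-252) - 349379)*(220*(171 + (135 - 1*118)) + (328 - 94)²) = ((111 - 252) - 349379)*(220*(171 + (135 - 1*118)) + (328 - 94)²) = (-141 - 349379)*(220*(171 + (135 - 118)) + 234²) = -349520*(220*(171 + 17) + 54756) = -349520*(220*188 + 54756) = -349520*(41360 + 54756) = -349520*96116 = -33594464320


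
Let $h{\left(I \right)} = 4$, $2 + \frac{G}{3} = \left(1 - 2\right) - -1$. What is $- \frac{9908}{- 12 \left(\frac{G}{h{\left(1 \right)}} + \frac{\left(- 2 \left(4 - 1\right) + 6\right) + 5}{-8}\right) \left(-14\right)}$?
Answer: $\frac{9908}{357} \approx 27.754$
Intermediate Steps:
$G = -6$ ($G = -6 + 3 \left(\left(1 - 2\right) - -1\right) = -6 + 3 \left(-1 + 1\right) = -6 + 3 \cdot 0 = -6 + 0 = -6$)
$- \frac{9908}{- 12 \left(\frac{G}{h{\left(1 \right)}} + \frac{\left(- 2 \left(4 - 1\right) + 6\right) + 5}{-8}\right) \left(-14\right)} = - \frac{9908}{- 12 \left(- \frac{6}{4} + \frac{\left(- 2 \left(4 - 1\right) + 6\right) + 5}{-8}\right) \left(-14\right)} = - \frac{9908}{- 12 \left(\left(-6\right) \frac{1}{4} + \left(\left(\left(-2\right) 3 + 6\right) + 5\right) \left(- \frac{1}{8}\right)\right) \left(-14\right)} = - \frac{9908}{- 12 \left(- \frac{3}{2} + \left(\left(-6 + 6\right) + 5\right) \left(- \frac{1}{8}\right)\right) \left(-14\right)} = - \frac{9908}{- 12 \left(- \frac{3}{2} + \left(0 + 5\right) \left(- \frac{1}{8}\right)\right) \left(-14\right)} = - \frac{9908}{- 12 \left(- \frac{3}{2} + 5 \left(- \frac{1}{8}\right)\right) \left(-14\right)} = - \frac{9908}{- 12 \left(- \frac{3}{2} - \frac{5}{8}\right) \left(-14\right)} = - \frac{9908}{\left(-12\right) \left(- \frac{17}{8}\right) \left(-14\right)} = - \frac{9908}{\frac{51}{2} \left(-14\right)} = - \frac{9908}{-357} = \left(-9908\right) \left(- \frac{1}{357}\right) = \frac{9908}{357}$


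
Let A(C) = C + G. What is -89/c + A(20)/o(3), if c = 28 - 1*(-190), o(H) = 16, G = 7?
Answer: 2231/1744 ≈ 1.2792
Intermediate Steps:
A(C) = 7 + C (A(C) = C + 7 = 7 + C)
c = 218 (c = 28 + 190 = 218)
-89/c + A(20)/o(3) = -89/218 + (7 + 20)/16 = -89*1/218 + 27*(1/16) = -89/218 + 27/16 = 2231/1744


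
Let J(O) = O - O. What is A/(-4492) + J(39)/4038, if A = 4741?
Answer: -4741/4492 ≈ -1.0554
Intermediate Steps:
J(O) = 0
A/(-4492) + J(39)/4038 = 4741/(-4492) + 0/4038 = 4741*(-1/4492) + 0*(1/4038) = -4741/4492 + 0 = -4741/4492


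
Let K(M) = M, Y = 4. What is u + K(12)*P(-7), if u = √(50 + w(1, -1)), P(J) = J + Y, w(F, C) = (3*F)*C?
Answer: -36 + √47 ≈ -29.144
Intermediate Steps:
w(F, C) = 3*C*F
P(J) = 4 + J (P(J) = J + 4 = 4 + J)
u = √47 (u = √(50 + 3*(-1)*1) = √(50 - 3) = √47 ≈ 6.8557)
u + K(12)*P(-7) = √47 + 12*(4 - 7) = √47 + 12*(-3) = √47 - 36 = -36 + √47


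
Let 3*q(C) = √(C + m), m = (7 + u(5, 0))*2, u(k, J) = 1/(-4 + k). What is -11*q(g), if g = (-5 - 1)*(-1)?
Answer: -11*√22/3 ≈ -17.198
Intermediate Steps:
g = 6 (g = -6*(-1) = 6)
m = 16 (m = (7 + 1/(-4 + 5))*2 = (7 + 1/1)*2 = (7 + 1)*2 = 8*2 = 16)
q(C) = √(16 + C)/3 (q(C) = √(C + 16)/3 = √(16 + C)/3)
-11*q(g) = -11*√(16 + 6)/3 = -11*√22/3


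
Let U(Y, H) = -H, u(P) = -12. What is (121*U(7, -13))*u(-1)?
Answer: -18876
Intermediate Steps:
(121*U(7, -13))*u(-1) = (121*(-1*(-13)))*(-12) = (121*13)*(-12) = 1573*(-12) = -18876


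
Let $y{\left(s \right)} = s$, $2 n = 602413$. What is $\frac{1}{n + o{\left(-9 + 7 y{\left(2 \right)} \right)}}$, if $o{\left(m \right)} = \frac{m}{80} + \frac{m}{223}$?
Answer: $\frac{3568}{1074705095} \approx 3.32 \cdot 10^{-6}$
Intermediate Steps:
$n = \frac{602413}{2}$ ($n = \frac{1}{2} \cdot 602413 = \frac{602413}{2} \approx 3.0121 \cdot 10^{5}$)
$o{\left(m \right)} = \frac{303 m}{17840}$ ($o{\left(m \right)} = m \frac{1}{80} + m \frac{1}{223} = \frac{m}{80} + \frac{m}{223} = \frac{303 m}{17840}$)
$\frac{1}{n + o{\left(-9 + 7 y{\left(2 \right)} \right)}} = \frac{1}{\frac{602413}{2} + \frac{303 \left(-9 + 7 \cdot 2\right)}{17840}} = \frac{1}{\frac{602413}{2} + \frac{303 \left(-9 + 14\right)}{17840}} = \frac{1}{\frac{602413}{2} + \frac{303}{17840} \cdot 5} = \frac{1}{\frac{602413}{2} + \frac{303}{3568}} = \frac{1}{\frac{1074705095}{3568}} = \frac{3568}{1074705095}$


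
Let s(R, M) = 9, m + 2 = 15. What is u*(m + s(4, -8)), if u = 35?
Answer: 770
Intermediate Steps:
m = 13 (m = -2 + 15 = 13)
u*(m + s(4, -8)) = 35*(13 + 9) = 35*22 = 770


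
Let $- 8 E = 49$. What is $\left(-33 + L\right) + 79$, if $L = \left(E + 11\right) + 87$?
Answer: $\frac{1103}{8} \approx 137.88$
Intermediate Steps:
$E = - \frac{49}{8}$ ($E = \left(- \frac{1}{8}\right) 49 = - \frac{49}{8} \approx -6.125$)
$L = \frac{735}{8}$ ($L = \left(- \frac{49}{8} + 11\right) + 87 = \frac{39}{8} + 87 = \frac{735}{8} \approx 91.875$)
$\left(-33 + L\right) + 79 = \left(-33 + \frac{735}{8}\right) + 79 = \frac{471}{8} + 79 = \frac{1103}{8}$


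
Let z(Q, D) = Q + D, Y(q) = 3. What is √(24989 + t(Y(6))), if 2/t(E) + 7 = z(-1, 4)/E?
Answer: √224898/3 ≈ 158.08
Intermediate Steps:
z(Q, D) = D + Q
t(E) = 2/(-7 + 3/E) (t(E) = 2/(-7 + (4 - 1)/E) = 2/(-7 + 3/E))
√(24989 + t(Y(6))) = √(24989 - 2*3/(-3 + 7*3)) = √(24989 - 2*3/(-3 + 21)) = √(24989 - 2*3/18) = √(24989 - 2*3*1/18) = √(24989 - ⅓) = √(74966/3) = √224898/3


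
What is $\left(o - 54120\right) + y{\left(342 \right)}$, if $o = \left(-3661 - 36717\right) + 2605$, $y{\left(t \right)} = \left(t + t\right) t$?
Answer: $142035$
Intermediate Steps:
$y{\left(t \right)} = 2 t^{2}$ ($y{\left(t \right)} = 2 t t = 2 t^{2}$)
$o = -37773$ ($o = -40378 + 2605 = -37773$)
$\left(o - 54120\right) + y{\left(342 \right)} = \left(-37773 - 54120\right) + 2 \cdot 342^{2} = -91893 + 2 \cdot 116964 = -91893 + 233928 = 142035$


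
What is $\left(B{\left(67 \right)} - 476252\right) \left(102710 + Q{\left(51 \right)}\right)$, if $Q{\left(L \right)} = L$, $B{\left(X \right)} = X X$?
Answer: $-48478837643$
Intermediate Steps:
$B{\left(X \right)} = X^{2}$
$\left(B{\left(67 \right)} - 476252\right) \left(102710 + Q{\left(51 \right)}\right) = \left(67^{2} - 476252\right) \left(102710 + 51\right) = \left(4489 - 476252\right) 102761 = \left(-471763\right) 102761 = -48478837643$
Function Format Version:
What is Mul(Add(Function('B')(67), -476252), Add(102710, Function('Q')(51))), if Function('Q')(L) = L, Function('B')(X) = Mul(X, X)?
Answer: -48478837643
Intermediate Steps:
Function('B')(X) = Pow(X, 2)
Mul(Add(Function('B')(67), -476252), Add(102710, Function('Q')(51))) = Mul(Add(Pow(67, 2), -476252), Add(102710, 51)) = Mul(Add(4489, -476252), 102761) = Mul(-471763, 102761) = -48478837643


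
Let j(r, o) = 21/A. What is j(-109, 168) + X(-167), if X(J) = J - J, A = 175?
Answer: 3/25 ≈ 0.12000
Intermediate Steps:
X(J) = 0
j(r, o) = 3/25 (j(r, o) = 21/175 = 21*(1/175) = 3/25)
j(-109, 168) + X(-167) = 3/25 + 0 = 3/25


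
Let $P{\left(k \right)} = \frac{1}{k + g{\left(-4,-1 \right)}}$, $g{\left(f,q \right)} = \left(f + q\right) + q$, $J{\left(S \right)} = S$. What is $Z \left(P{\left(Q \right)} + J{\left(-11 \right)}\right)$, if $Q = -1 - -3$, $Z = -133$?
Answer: $\frac{5985}{4} \approx 1496.3$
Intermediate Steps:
$g{\left(f,q \right)} = f + 2 q$
$Q = 2$ ($Q = -1 + 3 = 2$)
$P{\left(k \right)} = \frac{1}{-6 + k}$ ($P{\left(k \right)} = \frac{1}{k + \left(-4 + 2 \left(-1\right)\right)} = \frac{1}{k - 6} = \frac{1}{-6 + k}$)
$Z \left(P{\left(Q \right)} + J{\left(-11 \right)}\right) = - 133 \left(\frac{1}{-6 + 2} - 11\right) = - 133 \left(\frac{1}{-4} - 11\right) = - 133 \left(- \frac{1}{4} - 11\right) = \left(-133\right) \left(- \frac{45}{4}\right) = \frac{5985}{4}$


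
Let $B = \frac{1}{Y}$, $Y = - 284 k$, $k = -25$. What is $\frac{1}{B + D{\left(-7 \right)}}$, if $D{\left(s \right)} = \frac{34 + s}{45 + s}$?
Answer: $\frac{134900}{95869} \approx 1.4071$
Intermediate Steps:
$D{\left(s \right)} = \frac{34 + s}{45 + s}$
$Y = 7100$ ($Y = \left(-284\right) \left(-25\right) = 7100$)
$B = \frac{1}{7100} \approx 0.00014085$
$\frac{1}{B + D{\left(-7 \right)}} = \frac{1}{\frac{1}{7100} + \frac{34 - 7}{45 - 7}} = \frac{1}{\frac{1}{7100} + \frac{1}{38} \cdot 27} = \frac{1}{\frac{1}{7100} + \frac{27}{38}} = \frac{1}{\frac{95869}{134900}} = \frac{134900}{95869}$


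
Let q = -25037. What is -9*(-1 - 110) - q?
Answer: 26036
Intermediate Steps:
-9*(-1 - 110) - q = -9*(-1 - 110) - 1*(-25037) = -9*(-111) + 25037 = 999 + 25037 = 26036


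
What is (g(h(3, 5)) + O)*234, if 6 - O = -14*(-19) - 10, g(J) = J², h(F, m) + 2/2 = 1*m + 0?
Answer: -54756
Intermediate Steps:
h(F, m) = -1 + m (h(F, m) = -1 + (1*m + 0) = -1 + (m + 0) = -1 + m)
O = -250 (O = 6 - (-14*(-19) - 10) = 6 - (266 - 10) = 6 - 1*256 = 6 - 256 = -250)
(g(h(3, 5)) + O)*234 = ((-1 + 5)² - 250)*234 = (4² - 250)*234 = (16 - 250)*234 = -234*234 = -54756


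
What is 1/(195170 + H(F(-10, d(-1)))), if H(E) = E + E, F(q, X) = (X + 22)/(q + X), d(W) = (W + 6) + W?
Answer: 3/585484 ≈ 5.1240e-6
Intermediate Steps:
d(W) = 6 + 2*W (d(W) = (6 + W) + W = 6 + 2*W)
F(q, X) = (22 + X)/(X + q)
H(E) = 2*E
1/(195170 + H(F(-10, d(-1)))) = 1/(195170 + 2*((22 + (6 + 2*(-1)))/((6 + 2*(-1)) - 10))) = 1/(195170 + 2*((22 + (6 - 2))/((6 - 2) - 10))) = 1/(195170 + 2*((22 + 4)/(4 - 10))) = 1/(195170 + 2*(26/(-6))) = 1/(195170 + 2*(-1/6*26)) = 1/(195170 + 2*(-13/3)) = 1/(195170 - 26/3) = 1/(585484/3) = 3/585484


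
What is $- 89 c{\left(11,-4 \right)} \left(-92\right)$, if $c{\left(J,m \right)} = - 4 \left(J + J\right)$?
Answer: $-720544$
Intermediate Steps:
$c{\left(J,m \right)} = - 8 J$ ($c{\left(J,m \right)} = - 4 \cdot 2 J = - 8 J$)
$- 89 c{\left(11,-4 \right)} \left(-92\right) = - 89 \left(\left(-8\right) 11\right) \left(-92\right) = \left(-89\right) \left(-88\right) \left(-92\right) = 7832 \left(-92\right) = -720544$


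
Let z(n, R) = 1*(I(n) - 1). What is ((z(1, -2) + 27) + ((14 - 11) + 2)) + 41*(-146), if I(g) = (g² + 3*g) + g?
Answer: -5950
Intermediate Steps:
I(g) = g² + 4*g
z(n, R) = -1 + n*(4 + n) (z(n, R) = 1*(n*(4 + n) - 1) = 1*(-1 + n*(4 + n)) = -1 + n*(4 + n))
((z(1, -2) + 27) + ((14 - 11) + 2)) + 41*(-146) = (((-1 + 1*(4 + 1)) + 27) + ((14 - 11) + 2)) + 41*(-146) = (((-1 + 1*5) + 27) + (3 + 2)) - 5986 = (((-1 + 5) + 27) + 5) - 5986 = ((4 + 27) + 5) - 5986 = (31 + 5) - 5986 = 36 - 5986 = -5950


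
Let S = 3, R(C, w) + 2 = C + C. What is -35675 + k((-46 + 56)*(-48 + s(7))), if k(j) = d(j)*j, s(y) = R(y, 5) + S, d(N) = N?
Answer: 73225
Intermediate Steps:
R(C, w) = -2 + 2*C (R(C, w) = -2 + (C + C) = -2 + 2*C)
s(y) = 1 + 2*y (s(y) = (-2 + 2*y) + 3 = 1 + 2*y)
k(j) = j² (k(j) = j*j = j²)
-35675 + k((-46 + 56)*(-48 + s(7))) = -35675 + ((-46 + 56)*(-48 + (1 + 2*7)))² = -35675 + (10*(-48 + (1 + 14)))² = -35675 + (10*(-48 + 15))² = -35675 + (10*(-33))² = -35675 + (-330)² = -35675 + 108900 = 73225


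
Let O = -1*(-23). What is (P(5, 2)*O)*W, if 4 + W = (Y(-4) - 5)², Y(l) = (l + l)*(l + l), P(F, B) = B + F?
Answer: 559797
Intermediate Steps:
O = 23
Y(l) = 4*l² (Y(l) = (2*l)*(2*l) = 4*l²)
W = 3477 (W = -4 + (4*(-4)² - 5)² = -4 + (4*16 - 5)² = -4 + (64 - 5)² = -4 + 59² = -4 + 3481 = 3477)
(P(5, 2)*O)*W = ((2 + 5)*23)*3477 = (7*23)*3477 = 161*3477 = 559797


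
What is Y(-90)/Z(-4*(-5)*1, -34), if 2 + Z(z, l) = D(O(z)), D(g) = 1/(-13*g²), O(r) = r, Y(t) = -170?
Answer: 884000/10401 ≈ 84.992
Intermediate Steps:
D(g) = -1/(13*g²)
Z(z, l) = -2 - 1/(13*z²)
Y(-90)/Z(-4*(-5)*1, -34) = -170/(-2 - 1/(13*(-4*(-5)*1)²)) = -170/(-2 - 1/(13*(20*1)²)) = -170/(-2 - 1/13/20²) = -170/(-2 - 1/13*1/400) = -170/(-2 - 1/5200) = -170/(-10401/5200) = -170*(-5200/10401) = 884000/10401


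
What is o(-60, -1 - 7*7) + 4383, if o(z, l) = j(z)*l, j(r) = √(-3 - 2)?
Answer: 4383 - 50*I*√5 ≈ 4383.0 - 111.8*I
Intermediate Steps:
j(r) = I*√5 (j(r) = √(-5) = I*√5)
o(z, l) = I*l*√5 (o(z, l) = (I*√5)*l = I*l*√5)
o(-60, -1 - 7*7) + 4383 = I*(-1 - 7*7)*√5 + 4383 = I*(-1 - 49)*√5 + 4383 = I*(-50)*√5 + 4383 = -50*I*√5 + 4383 = 4383 - 50*I*√5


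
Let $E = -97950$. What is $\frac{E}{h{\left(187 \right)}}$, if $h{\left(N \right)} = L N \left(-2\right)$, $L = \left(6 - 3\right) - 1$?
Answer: $\frac{48975}{374} \approx 130.95$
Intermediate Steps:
$L = 2$ ($L = 3 - 1 = 2$)
$h{\left(N \right)} = - 4 N$ ($h{\left(N \right)} = 2 N \left(-2\right) = - 4 N$)
$\frac{E}{h{\left(187 \right)}} = - \frac{97950}{\left(-4\right) 187} = - \frac{97950}{-748} = \left(-97950\right) \left(- \frac{1}{748}\right) = \frac{48975}{374}$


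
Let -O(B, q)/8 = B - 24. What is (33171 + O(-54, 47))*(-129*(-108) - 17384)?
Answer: -116660340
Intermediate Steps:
O(B, q) = 192 - 8*B (O(B, q) = -8*(B - 24) = -8*(-24 + B) = 192 - 8*B)
(33171 + O(-54, 47))*(-129*(-108) - 17384) = (33171 + (192 - 8*(-54)))*(-129*(-108) - 17384) = (33171 + (192 + 432))*(13932 - 17384) = (33171 + 624)*(-3452) = 33795*(-3452) = -116660340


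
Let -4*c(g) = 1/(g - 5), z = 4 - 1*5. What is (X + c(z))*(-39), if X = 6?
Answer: -1885/8 ≈ -235.63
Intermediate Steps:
z = -1 (z = 4 - 5 = -1)
c(g) = -1/(4*(-5 + g)) (c(g) = -1/(4*(g - 5)) = -1/(4*(-5 + g)))
(X + c(z))*(-39) = (6 - 1/(-20 + 4*(-1)))*(-39) = (6 - 1/(-20 - 4))*(-39) = (6 - 1/(-24))*(-39) = (6 - 1*(-1/24))*(-39) = (6 + 1/24)*(-39) = (145/24)*(-39) = -1885/8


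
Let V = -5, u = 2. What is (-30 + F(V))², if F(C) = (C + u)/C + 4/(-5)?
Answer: 22801/25 ≈ 912.04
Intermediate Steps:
F(C) = -⅘ + (2 + C)/C (F(C) = (C + 2)/C + 4/(-5) = (2 + C)/C + 4*(-⅕) = (2 + C)/C - ⅘ = -⅘ + (2 + C)/C)
(-30 + F(V))² = (-30 + (⅕)*(10 - 5)/(-5))² = (-30 + (⅕)*(-⅕)*5)² = (-30 - ⅕)² = (-151/5)² = 22801/25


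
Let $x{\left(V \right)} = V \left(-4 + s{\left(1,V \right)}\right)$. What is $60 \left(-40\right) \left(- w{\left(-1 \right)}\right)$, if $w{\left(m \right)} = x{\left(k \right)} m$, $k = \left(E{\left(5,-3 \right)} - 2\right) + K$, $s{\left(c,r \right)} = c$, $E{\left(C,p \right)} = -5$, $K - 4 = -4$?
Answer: $-50400$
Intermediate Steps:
$K = 0$ ($K = 4 - 4 = 0$)
$k = -7$ ($k = \left(-5 - 2\right) + 0 = -7 + 0 = -7$)
$x{\left(V \right)} = - 3 V$ ($x{\left(V \right)} = V \left(-4 + 1\right) = V \left(-3\right) = - 3 V$)
$w{\left(m \right)} = 21 m$ ($w{\left(m \right)} = \left(-3\right) \left(-7\right) m = 21 m$)
$60 \left(-40\right) \left(- w{\left(-1 \right)}\right) = 60 \left(-40\right) \left(- 21 \left(-1\right)\right) = - 2400 \left(\left(-1\right) \left(-21\right)\right) = \left(-2400\right) 21 = -50400$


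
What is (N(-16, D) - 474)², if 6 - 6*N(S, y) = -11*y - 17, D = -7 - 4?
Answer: 2163841/9 ≈ 2.4043e+5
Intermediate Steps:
D = -11
N(S, y) = 23/6 + 11*y/6 (N(S, y) = 1 - (-11*y - 17)/6 = 1 - (-17 - 11*y)/6 = 1 + (17/6 + 11*y/6) = 23/6 + 11*y/6)
(N(-16, D) - 474)² = ((23/6 + (11/6)*(-11)) - 474)² = ((23/6 - 121/6) - 474)² = (-49/3 - 474)² = (-1471/3)² = 2163841/9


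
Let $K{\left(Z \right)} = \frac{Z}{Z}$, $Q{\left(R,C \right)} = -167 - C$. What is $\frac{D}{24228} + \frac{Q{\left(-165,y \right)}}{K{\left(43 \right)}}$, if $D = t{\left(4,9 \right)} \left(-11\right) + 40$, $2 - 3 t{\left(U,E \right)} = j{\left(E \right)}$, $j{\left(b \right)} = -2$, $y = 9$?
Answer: $- \frac{3198077}{18171} \approx -176.0$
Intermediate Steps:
$t{\left(U,E \right)} = \frac{4}{3}$ ($t{\left(U,E \right)} = \frac{2}{3} - - \frac{2}{3} = \frac{2}{3} + \frac{2}{3} = \frac{4}{3}$)
$K{\left(Z \right)} = 1$
$D = \frac{76}{3}$ ($D = \frac{4}{3} \left(-11\right) + 40 = - \frac{44}{3} + 40 = \frac{76}{3} \approx 25.333$)
$\frac{D}{24228} + \frac{Q{\left(-165,y \right)}}{K{\left(43 \right)}} = \frac{76}{3 \cdot 24228} + \frac{-167 - 9}{1} = \frac{76}{3} \cdot \frac{1}{24228} + \left(-167 - 9\right) 1 = \frac{19}{18171} - 176 = - \frac{3198077}{18171}$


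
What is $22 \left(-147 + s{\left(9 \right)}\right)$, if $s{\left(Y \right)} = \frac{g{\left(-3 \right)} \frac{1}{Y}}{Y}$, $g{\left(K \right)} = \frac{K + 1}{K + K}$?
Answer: $- \frac{785840}{243} \approx -3233.9$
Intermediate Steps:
$g{\left(K \right)} = \frac{1 + K}{2 K}$
$s{\left(Y \right)} = \frac{1}{3 Y^{2}}$ ($s{\left(Y \right)} = \frac{\frac{1 - 3}{2 \left(-3\right)} \frac{1}{Y}}{Y} = \frac{\frac{1}{2} \left(- \frac{1}{3}\right) \left(-2\right) \frac{1}{Y}}{Y} = \frac{\frac{1}{3} \frac{1}{Y}}{Y} = \frac{1}{3 Y^{2}}$)
$22 \left(-147 + s{\left(9 \right)}\right) = 22 \left(-147 + \frac{1}{3 \cdot 81}\right) = 22 \left(-147 + \frac{1}{3} \cdot \frac{1}{81}\right) = 22 \left(-147 + \frac{1}{243}\right) = 22 \left(- \frac{35720}{243}\right) = - \frac{785840}{243}$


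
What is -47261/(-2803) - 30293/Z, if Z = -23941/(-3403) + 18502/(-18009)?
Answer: -178839826863910/35587580341 ≈ -5025.3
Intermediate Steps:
Z = 12696247/2113263 (Z = -23941*(-1/3403) + 18502*(-1/18009) = 23941/3403 - 638/621 = 12696247/2113263 ≈ 6.0079)
-47261/(-2803) - 30293/Z = -47261/(-2803) - 30293/12696247/2113263 = -47261*(-1/2803) - 30293*2113263/12696247 = 47261/2803 - 64017076059/12696247 = -178839826863910/35587580341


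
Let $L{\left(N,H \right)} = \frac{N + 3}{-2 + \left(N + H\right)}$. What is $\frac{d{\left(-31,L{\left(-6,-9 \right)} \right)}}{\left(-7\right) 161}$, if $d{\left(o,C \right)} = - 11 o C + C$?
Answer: $- \frac{1026}{19159} \approx -0.053552$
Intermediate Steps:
$L{\left(N,H \right)} = \frac{3 + N}{-2 + H + N}$ ($L{\left(N,H \right)} = \frac{3 + N}{-2 + \left(H + N\right)} = \frac{3 + N}{-2 + H + N}$)
$d{\left(o,C \right)} = C - 11 C o$ ($d{\left(o,C \right)} = - 11 C o + C = C - 11 C o$)
$\frac{d{\left(-31,L{\left(-6,-9 \right)} \right)}}{\left(-7\right) 161} = \frac{\frac{3 - 6}{-2 - 9 - 6} \left(1 - -341\right)}{\left(-7\right) 161} = \frac{\frac{1}{-17} \left(-3\right) \left(1 + 341\right)}{-1127} = \left(- \frac{1}{17}\right) \left(-3\right) 342 \left(- \frac{1}{1127}\right) = \frac{3}{17} \cdot 342 \left(- \frac{1}{1127}\right) = \frac{1026}{17} \left(- \frac{1}{1127}\right) = - \frac{1026}{19159}$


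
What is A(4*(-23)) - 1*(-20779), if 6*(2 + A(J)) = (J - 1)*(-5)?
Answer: 41709/2 ≈ 20855.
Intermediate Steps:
A(J) = -7/6 - 5*J/6 (A(J) = -2 + ((J - 1)*(-5))/6 = -2 + ((-1 + J)*(-5))/6 = -2 + (5 - 5*J)/6 = -2 + (⅚ - 5*J/6) = -7/6 - 5*J/6)
A(4*(-23)) - 1*(-20779) = (-7/6 - 10*(-23)/3) - 1*(-20779) = (-7/6 - ⅚*(-92)) + 20779 = (-7/6 + 230/3) + 20779 = 151/2 + 20779 = 41709/2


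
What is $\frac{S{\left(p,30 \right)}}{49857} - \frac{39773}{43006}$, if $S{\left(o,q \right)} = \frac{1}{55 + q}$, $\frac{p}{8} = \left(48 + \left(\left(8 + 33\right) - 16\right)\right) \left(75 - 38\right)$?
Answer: $- \frac{168551766179}{182252762070} \approx -0.92482$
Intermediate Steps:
$p = 21608$ ($p = 8 \left(48 + \left(\left(8 + 33\right) - 16\right)\right) \left(75 - 38\right) = 8 \left(48 + \left(41 - 16\right)\right) 37 = 8 \left(48 + 25\right) 37 = 8 \cdot 73 \cdot 37 = 8 \cdot 2701 = 21608$)
$\frac{S{\left(p,30 \right)}}{49857} - \frac{39773}{43006} = \frac{1}{\left(55 + 30\right) 49857} - \frac{39773}{43006} = \frac{1}{85} \cdot \frac{1}{49857} - \frac{39773}{43006} = \frac{1}{4237845} - \frac{39773}{43006} = - \frac{168551766179}{182252762070}$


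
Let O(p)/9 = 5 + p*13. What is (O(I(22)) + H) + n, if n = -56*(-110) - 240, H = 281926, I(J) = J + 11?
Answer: 291752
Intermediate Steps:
I(J) = 11 + J
O(p) = 45 + 117*p (O(p) = 9*(5 + p*13) = 9*(5 + 13*p) = 45 + 117*p)
n = 5920 (n = 6160 - 240 = 5920)
(O(I(22)) + H) + n = ((45 + 117*(11 + 22)) + 281926) + 5920 = ((45 + 117*33) + 281926) + 5920 = ((45 + 3861) + 281926) + 5920 = (3906 + 281926) + 5920 = 285832 + 5920 = 291752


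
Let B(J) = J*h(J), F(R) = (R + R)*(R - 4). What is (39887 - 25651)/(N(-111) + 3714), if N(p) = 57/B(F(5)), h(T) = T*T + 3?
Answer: 14663080/3825477 ≈ 3.8330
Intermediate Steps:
h(T) = 3 + T² (h(T) = T² + 3 = 3 + T²)
F(R) = 2*R*(-4 + R) (F(R) = (2*R)*(-4 + R) = 2*R*(-4 + R))
B(J) = J*(3 + J²)
N(p) = 57/1030 (N(p) = 57/(((2*5*(-4 + 5))*(3 + (2*5*(-4 + 5))²))) = 57/(((2*5*1)*(3 + (2*5*1)²))) = 57/((10*(3 + 10²))) = 57/((10*(3 + 100))) = 57/((10*103)) = 57/1030)
(39887 - 25651)/(N(-111) + 3714) = (39887 - 25651)/(57/1030 + 3714) = 14236/(3825477/1030) = 14236*(1030/3825477) = 14663080/3825477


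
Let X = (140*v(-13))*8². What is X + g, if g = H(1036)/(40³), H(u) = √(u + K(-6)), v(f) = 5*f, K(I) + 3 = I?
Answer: -582400 + √1027/64000 ≈ -5.8240e+5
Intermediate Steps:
K(I) = -3 + I
H(u) = √(-9 + u) (H(u) = √(u + (-3 - 6)) = √(u - 9) = √(-9 + u))
g = √1027/64000 (g = √(-9 + 1036)/(40³) = √1027/64000 ≈ 0.00050073)
X = -582400 (X = (140*(5*(-13)))*8² = (140*(-65))*64 = -9100*64 = -582400)
X + g = -582400 + √1027/64000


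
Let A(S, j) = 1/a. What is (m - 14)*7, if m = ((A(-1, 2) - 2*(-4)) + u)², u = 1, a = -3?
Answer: 3850/9 ≈ 427.78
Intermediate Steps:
A(S, j) = -⅓ (A(S, j) = 1/(-3) = -⅓)
m = 676/9 (m = ((-⅓ - 2*(-4)) + 1)² = ((-⅓ + 8) + 1)² = (23/3 + 1)² = (26/3)² = 676/9 ≈ 75.111)
(m - 14)*7 = (676/9 - 14)*7 = (550/9)*7 = 3850/9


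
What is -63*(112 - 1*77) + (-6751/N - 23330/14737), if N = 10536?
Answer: -342713509927/155269032 ≈ -2207.2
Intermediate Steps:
-63*(112 - 1*77) + (-6751/N - 23330/14737) = -63*(112 - 1*77) + (-6751/10536 - 23330/14737) = -63*(112 - 77) + (-6751*1/10536 - 23330*1/14737) = -63*35 + (-6751/10536 - 23330/14737) = -2205 - 345294367/155269032 = -342713509927/155269032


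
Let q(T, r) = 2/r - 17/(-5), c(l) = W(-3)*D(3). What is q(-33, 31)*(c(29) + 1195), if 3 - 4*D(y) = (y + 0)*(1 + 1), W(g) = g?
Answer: 2571693/620 ≈ 4147.9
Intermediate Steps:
D(y) = ¾ - y/2 (D(y) = ¾ - (y + 0)*(1 + 1)/4 = ¾ - y*2/4 = ¾ - y/2)
c(l) = 9/4 (c(l) = -3*(¾ - ½*3) = -3*(¾ - 3/2) = -3*(-¾) = 9/4)
q(T, r) = 17/5 + 2/r (q(T, r) = 2/r - 17*(-⅕) = 2/r + 17/5 = 17/5 + 2/r)
q(-33, 31)*(c(29) + 1195) = (17/5 + 2/31)*(9/4 + 1195) = (17/5 + 2*(1/31))*(4789/4) = (17/5 + 2/31)*(4789/4) = (537/155)*(4789/4) = 2571693/620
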